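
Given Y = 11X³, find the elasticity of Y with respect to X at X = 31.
Elasticity = 3

Elasticity = (dY/dX) · (X/Y)

dY/dX = 33·X²
At X = 31: dY/dX = 31713, Y = 327701

Elasticity = 31713 · (31 / 327701) = 3

Interpretation: for a small percentage change in X, the percentage change in Y is approximately 3.00 times as large.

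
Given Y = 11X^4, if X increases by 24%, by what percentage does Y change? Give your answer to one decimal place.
136.4%

For Y = 11X^4:
If X → X(1 + 0.24)
Then Y → Y · (1 + 0.24)^4
     ≈ Y · 2.3642

Percentage change = ((1 + 0.24)^4 − 1) × 100% ≈ 136.4%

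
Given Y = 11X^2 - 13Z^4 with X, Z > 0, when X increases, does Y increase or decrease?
Y increases

Taking the partial derivative:
∂Y/∂X = 22X

∂Y/∂X = 22X > 0 (assuming positive values)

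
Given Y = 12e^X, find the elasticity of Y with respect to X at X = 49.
Elasticity = 49

Elasticity = (dY/dX) · (X/Y)

dY/dX = 12·e^X
At X = 49: dY/dX = 12·e^49, Y = 12·e^49

Elasticity = (12·e^49) · (49 / (12·e^49)) = 49

Interpretation: for a small percentage change in X, the percentage change in Y is approximately 49.00 times as large.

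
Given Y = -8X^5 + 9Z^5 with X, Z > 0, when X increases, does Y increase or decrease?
Y decreases

Taking the partial derivative:
∂Y/∂X = -40X^4

∂Y/∂X = -40X^4 < 0 (assuming positive values)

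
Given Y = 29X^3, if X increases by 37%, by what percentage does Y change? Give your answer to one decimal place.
157.1%

For Y = 29X^3:
If X → X(1 + 0.37)
Then Y → Y · (1 + 0.37)^3
     ≈ Y · 2.5714

Percentage change = ((1 + 0.37)^3 − 1) × 100% ≈ 157.1%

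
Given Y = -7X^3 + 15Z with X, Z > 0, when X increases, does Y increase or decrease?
Y decreases

Taking the partial derivative:
∂Y/∂X = -21X^2

∂Y/∂X = -21X^2 < 0 (assuming positive values)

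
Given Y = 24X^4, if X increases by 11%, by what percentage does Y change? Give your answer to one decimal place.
51.8%

For Y = 24X^4:
If X → X(1 + 0.11)
Then Y → Y · (1 + 0.11)^4
     ≈ Y · 1.5181

Percentage change = ((1 + 0.11)^4 − 1) × 100% ≈ 51.8%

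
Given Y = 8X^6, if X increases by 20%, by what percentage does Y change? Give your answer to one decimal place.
198.6%

For Y = 8X^6:
If X → X(1 + 0.2)
Then Y → Y · (1 + 0.2)^6
     ≈ Y · 2.9860

Percentage change = ((1 + 0.2)^6 − 1) × 100% ≈ 198.6%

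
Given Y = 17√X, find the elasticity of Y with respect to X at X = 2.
Elasticity = 1/2

Elasticity = (dY/dX) · (X/Y)

dY/dX = 17/(2·√X)
At X = 2: dY/dX = 17·√2/4, Y = 17·√2

Elasticity = (17·√2/4) · (2 / (17·√2)) = 1/2

Interpretation: for a small percentage change in X, the percentage change in Y is approximately 0.50 times as large.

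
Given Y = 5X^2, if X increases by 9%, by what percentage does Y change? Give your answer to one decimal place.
18.8%

For Y = 5X^2:
If X → X(1 + 0.09)
Then Y → Y · (1 + 0.09)^2
     = Y · 1.1881

Percentage change = ((1 + 0.09)^2 − 1) × 100% ≈ 18.8%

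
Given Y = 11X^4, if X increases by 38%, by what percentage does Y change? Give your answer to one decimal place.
262.7%

For Y = 11X^4:
If X → X(1 + 0.38)
Then Y → Y · (1 + 0.38)^4
     ≈ Y · 3.6267

Percentage change = ((1 + 0.38)^4 − 1) × 100% ≈ 262.7%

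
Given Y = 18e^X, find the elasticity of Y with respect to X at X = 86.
Elasticity = 86

Elasticity = (dY/dX) · (X/Y)

dY/dX = 18·e^X
At X = 86: dY/dX = 18·e^86, Y = 18·e^86

Elasticity = (18·e^86) · (86 / (18·e^86)) = 86

Interpretation: for a small percentage change in X, the percentage change in Y is approximately 86.00 times as large.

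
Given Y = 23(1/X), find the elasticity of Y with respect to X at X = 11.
Elasticity = -1

Elasticity = (dY/dX) · (X/Y)

dY/dX = -23/X²
At X = 11: dY/dX = -23/121, Y = 23/11

Elasticity = (-23/121) · (11 / (23/11)) = -1

Interpretation: for a small percentage change in X, the percentage change in Y is approximately -1.00 times as large.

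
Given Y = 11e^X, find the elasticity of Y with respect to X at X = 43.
Elasticity = 43

Elasticity = (dY/dX) · (X/Y)

dY/dX = 11·e^X
At X = 43: dY/dX = 11·e^43, Y = 11·e^43

Elasticity = (11·e^43) · (43 / (11·e^43)) = 43

Interpretation: for a small percentage change in X, the percentage change in Y is approximately 43.00 times as large.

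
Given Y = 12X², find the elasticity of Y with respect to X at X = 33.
Elasticity = 2

Elasticity = (dY/dX) · (X/Y)

dY/dX = 24·X
At X = 33: dY/dX = 792, Y = 13068

Elasticity = 792 · (33 / 13068) = 2

Interpretation: for a small percentage change in X, the percentage change in Y is approximately 2.00 times as large.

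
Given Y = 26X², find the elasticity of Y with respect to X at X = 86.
Elasticity = 2

Elasticity = (dY/dX) · (X/Y)

dY/dX = 52·X
At X = 86: dY/dX = 4472, Y = 192296

Elasticity = 4472 · (86 / 192296) = 2

Interpretation: for a small percentage change in X, the percentage change in Y is approximately 2.00 times as large.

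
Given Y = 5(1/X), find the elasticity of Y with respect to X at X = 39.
Elasticity = -1

Elasticity = (dY/dX) · (X/Y)

dY/dX = -5/X²
At X = 39: dY/dX = -5/1521, Y = 5/39

Elasticity = (-5/1521) · (39 / (5/39)) = -1

Interpretation: for a small percentage change in X, the percentage change in Y is approximately -1.00 times as large.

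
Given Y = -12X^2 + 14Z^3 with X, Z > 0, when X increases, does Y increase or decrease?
Y decreases

Taking the partial derivative:
∂Y/∂X = -24X

∂Y/∂X = -24X < 0 (assuming positive values)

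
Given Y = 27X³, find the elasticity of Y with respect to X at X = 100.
Elasticity = 3

Elasticity = (dY/dX) · (X/Y)

dY/dX = 81·X²
At X = 100: dY/dX = 810000, Y = 27000000

Elasticity = 810000 · (100 / 27000000) = 3

Interpretation: for a small percentage change in X, the percentage change in Y is approximately 3.00 times as large.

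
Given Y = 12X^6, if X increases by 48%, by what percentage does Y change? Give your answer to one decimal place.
950.9%

For Y = 12X^6:
If X → X(1 + 0.48)
Then Y → Y · (1 + 0.48)^6
     ≈ Y · 10.5092

Percentage change = ((1 + 0.48)^6 − 1) × 100% ≈ 950.9%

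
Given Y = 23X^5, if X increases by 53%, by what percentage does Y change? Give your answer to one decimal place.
738.4%

For Y = 23X^5:
If X → X(1 + 0.53)
Then Y → Y · (1 + 0.53)^5
     ≈ Y · 8.3841

Percentage change = ((1 + 0.53)^5 − 1) × 100% ≈ 738.4%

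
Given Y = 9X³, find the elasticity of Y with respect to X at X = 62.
Elasticity = 3

Elasticity = (dY/dX) · (X/Y)

dY/dX = 27·X²
At X = 62: dY/dX = 103788, Y = 2144952

Elasticity = 103788 · (62 / 2144952) = 3

Interpretation: for a small percentage change in X, the percentage change in Y is approximately 3.00 times as large.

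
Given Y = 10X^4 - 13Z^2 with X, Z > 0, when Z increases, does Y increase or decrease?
Y decreases

Taking the partial derivative:
∂Y/∂Z = -26Z

∂Y/∂Z = -26Z < 0 (assuming positive values)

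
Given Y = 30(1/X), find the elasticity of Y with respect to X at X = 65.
Elasticity = -1

Elasticity = (dY/dX) · (X/Y)

dY/dX = -30/X²
At X = 65: dY/dX = -6/845, Y = 6/13

Elasticity = (-6/845) · (65 / (6/13)) = -1

Interpretation: for a small percentage change in X, the percentage change in Y is approximately -1.00 times as large.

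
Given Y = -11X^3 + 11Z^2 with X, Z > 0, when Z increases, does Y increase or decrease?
Y increases

Taking the partial derivative:
∂Y/∂Z = 22Z

∂Y/∂Z = 22Z > 0 (assuming positive values)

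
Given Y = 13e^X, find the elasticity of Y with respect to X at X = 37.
Elasticity = 37

Elasticity = (dY/dX) · (X/Y)

dY/dX = 13·e^X
At X = 37: dY/dX = 13·e^37, Y = 13·e^37

Elasticity = (13·e^37) · (37 / (13·e^37)) = 37

Interpretation: for a small percentage change in X, the percentage change in Y is approximately 37.00 times as large.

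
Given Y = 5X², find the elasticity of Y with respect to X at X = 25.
Elasticity = 2

Elasticity = (dY/dX) · (X/Y)

dY/dX = 10·X
At X = 25: dY/dX = 250, Y = 3125

Elasticity = 250 · (25 / 3125) = 2

Interpretation: for a small percentage change in X, the percentage change in Y is approximately 2.00 times as large.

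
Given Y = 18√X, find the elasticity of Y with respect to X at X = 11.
Elasticity = 1/2

Elasticity = (dY/dX) · (X/Y)

dY/dX = 9/√X
At X = 11: dY/dX = 9·√11/11, Y = 18·√11

Elasticity = (9·√11/11) · (11 / (18·√11)) = 1/2

Interpretation: for a small percentage change in X, the percentage change in Y is approximately 0.50 times as large.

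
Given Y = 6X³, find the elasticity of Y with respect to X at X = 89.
Elasticity = 3

Elasticity = (dY/dX) · (X/Y)

dY/dX = 18·X²
At X = 89: dY/dX = 142578, Y = 4229814

Elasticity = 142578 · (89 / 4229814) = 3

Interpretation: for a small percentage change in X, the percentage change in Y is approximately 3.00 times as large.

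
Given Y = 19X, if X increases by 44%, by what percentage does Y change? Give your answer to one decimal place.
44.0%

For Y = 19X:
If X → X(1 + 0.44)
Then Y → Y · (1 + 0.44)^1
     = Y · 1.4400

Percentage change = ((1 + 0.44)^1 − 1) × 100% = 44.0%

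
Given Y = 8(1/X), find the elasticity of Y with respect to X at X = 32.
Elasticity = -1

Elasticity = (dY/dX) · (X/Y)

dY/dX = -8/X²
At X = 32: dY/dX = -1/128, Y = 1/4

Elasticity = (-1/128) · (32 / (1/4)) = -1

Interpretation: for a small percentage change in X, the percentage change in Y is approximately -1.00 times as large.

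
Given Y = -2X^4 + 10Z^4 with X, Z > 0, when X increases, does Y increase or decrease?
Y decreases

Taking the partial derivative:
∂Y/∂X = -8X^3

∂Y/∂X = -8X^3 < 0 (assuming positive values)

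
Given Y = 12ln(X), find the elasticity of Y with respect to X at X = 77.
Elasticity = 1/ln(77) ≈ 0.2302

Elasticity = (dY/dX) · (X/Y)

dY/dX = 12/X
At X = 77: dY/dX = 12/77, Y = 12·ln(77)

Elasticity = (12/77) · (77 / (12·ln(77))) = 1/ln(77) ≈ 0.2302

Interpretation: for a small percentage change in X, the percentage change in Y is approximately 0.23 times as large.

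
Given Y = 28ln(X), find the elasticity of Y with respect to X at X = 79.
Elasticity = 1/ln(79) ≈ 0.2289

Elasticity = (dY/dX) · (X/Y)

dY/dX = 28/X
At X = 79: dY/dX = 28/79, Y = 28·ln(79)

Elasticity = (28/79) · (79 / (28·ln(79))) = 1/ln(79) ≈ 0.2289

Interpretation: for a small percentage change in X, the percentage change in Y is approximately 0.23 times as large.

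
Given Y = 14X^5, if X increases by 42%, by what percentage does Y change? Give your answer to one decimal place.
477.4%

For Y = 14X^5:
If X → X(1 + 0.42)
Then Y → Y · (1 + 0.42)^5
     ≈ Y · 5.7735

Percentage change = ((1 + 0.42)^5 − 1) × 100% ≈ 477.4%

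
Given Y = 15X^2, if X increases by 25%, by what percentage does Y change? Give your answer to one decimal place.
56.3%

For Y = 15X^2:
If X → X(1 + 0.25)
Then Y → Y · (1 + 0.25)^2
     = Y · 1.5625

Percentage change = ((1 + 0.25)^2 − 1) × 100% ≈ 56.3%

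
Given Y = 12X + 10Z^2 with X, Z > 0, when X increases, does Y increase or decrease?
Y increases

Taking the partial derivative:
∂Y/∂X = 12

∂Y/∂X = 12 > 0 (assuming positive values)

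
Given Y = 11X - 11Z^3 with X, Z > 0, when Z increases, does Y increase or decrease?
Y decreases

Taking the partial derivative:
∂Y/∂Z = -33Z^2

∂Y/∂Z = -33Z^2 < 0 (assuming positive values)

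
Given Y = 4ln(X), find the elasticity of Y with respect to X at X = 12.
Elasticity = 1/ln(12) ≈ 0.4024

Elasticity = (dY/dX) · (X/Y)

dY/dX = 4/X
At X = 12: dY/dX = 1/3, Y = 4·ln(12)

Elasticity = (1/3) · (12 / (4·ln(12))) = 1/ln(12) ≈ 0.4024

Interpretation: for a small percentage change in X, the percentage change in Y is approximately 0.40 times as large.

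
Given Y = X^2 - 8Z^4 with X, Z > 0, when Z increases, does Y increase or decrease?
Y decreases

Taking the partial derivative:
∂Y/∂Z = -32Z^3

∂Y/∂Z = -32Z^3 < 0 (assuming positive values)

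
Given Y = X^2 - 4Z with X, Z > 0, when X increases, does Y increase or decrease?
Y increases

Taking the partial derivative:
∂Y/∂X = 2X

∂Y/∂X = 2X > 0 (assuming positive values)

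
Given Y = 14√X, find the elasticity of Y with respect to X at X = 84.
Elasticity = 1/2

Elasticity = (dY/dX) · (X/Y)

dY/dX = 7/√X
At X = 84: dY/dX = √21/6, Y = 28·√21

Elasticity = (√21/6) · (84 / (28·√21)) = 1/2

Interpretation: for a small percentage change in X, the percentage change in Y is approximately 0.50 times as large.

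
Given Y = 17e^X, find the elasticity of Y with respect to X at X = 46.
Elasticity = 46

Elasticity = (dY/dX) · (X/Y)

dY/dX = 17·e^X
At X = 46: dY/dX = 17·e^46, Y = 17·e^46

Elasticity = (17·e^46) · (46 / (17·e^46)) = 46

Interpretation: for a small percentage change in X, the percentage change in Y is approximately 46.00 times as large.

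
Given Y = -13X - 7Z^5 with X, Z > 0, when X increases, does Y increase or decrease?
Y decreases

Taking the partial derivative:
∂Y/∂X = -13

∂Y/∂X = -13 < 0 (assuming positive values)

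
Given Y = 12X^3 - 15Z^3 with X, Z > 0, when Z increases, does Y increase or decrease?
Y decreases

Taking the partial derivative:
∂Y/∂Z = -45Z^2

∂Y/∂Z = -45Z^2 < 0 (assuming positive values)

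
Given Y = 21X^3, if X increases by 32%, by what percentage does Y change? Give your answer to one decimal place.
130.0%

For Y = 21X^3:
If X → X(1 + 0.32)
Then Y → Y · (1 + 0.32)^3
     ≈ Y · 2.3000

Percentage change = ((1 + 0.32)^3 − 1) × 100% ≈ 130.0%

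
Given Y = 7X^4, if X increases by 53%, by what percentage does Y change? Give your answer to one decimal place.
448.0%

For Y = 7X^4:
If X → X(1 + 0.53)
Then Y → Y · (1 + 0.53)^4
     ≈ Y · 5.4798

Percentage change = ((1 + 0.53)^4 − 1) × 100% ≈ 448.0%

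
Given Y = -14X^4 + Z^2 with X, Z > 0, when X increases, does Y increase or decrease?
Y decreases

Taking the partial derivative:
∂Y/∂X = -56X^3

∂Y/∂X = -56X^3 < 0 (assuming positive values)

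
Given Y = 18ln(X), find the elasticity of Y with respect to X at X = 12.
Elasticity = 1/ln(12) ≈ 0.4024

Elasticity = (dY/dX) · (X/Y)

dY/dX = 18/X
At X = 12: dY/dX = 3/2, Y = 18·ln(12)

Elasticity = (3/2) · (12 / (18·ln(12))) = 1/ln(12) ≈ 0.4024

Interpretation: for a small percentage change in X, the percentage change in Y is approximately 0.40 times as large.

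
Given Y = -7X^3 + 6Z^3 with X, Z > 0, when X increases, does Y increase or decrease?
Y decreases

Taking the partial derivative:
∂Y/∂X = -21X^2

∂Y/∂X = -21X^2 < 0 (assuming positive values)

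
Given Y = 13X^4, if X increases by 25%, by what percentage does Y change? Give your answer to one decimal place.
144.1%

For Y = 13X^4:
If X → X(1 + 0.25)
Then Y → Y · (1 + 0.25)^4
     ≈ Y · 2.4414

Percentage change = ((1 + 0.25)^4 − 1) × 100% ≈ 144.1%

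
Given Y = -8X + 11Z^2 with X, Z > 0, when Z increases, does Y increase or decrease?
Y increases

Taking the partial derivative:
∂Y/∂Z = 22Z

∂Y/∂Z = 22Z > 0 (assuming positive values)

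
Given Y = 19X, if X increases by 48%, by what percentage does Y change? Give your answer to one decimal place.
48.0%

For Y = 19X:
If X → X(1 + 0.48)
Then Y → Y · (1 + 0.48)^1
     = Y · 1.4800

Percentage change = ((1 + 0.48)^1 − 1) × 100% = 48.0%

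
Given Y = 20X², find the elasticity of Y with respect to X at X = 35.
Elasticity = 2

Elasticity = (dY/dX) · (X/Y)

dY/dX = 40·X
At X = 35: dY/dX = 1400, Y = 24500

Elasticity = 1400 · (35 / 24500) = 2

Interpretation: for a small percentage change in X, the percentage change in Y is approximately 2.00 times as large.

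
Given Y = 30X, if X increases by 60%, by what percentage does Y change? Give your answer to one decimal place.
60.0%

For Y = 30X:
If X → X(1 + 0.6)
Then Y → Y · (1 + 0.6)^1
     = Y · 1.6000

Percentage change = ((1 + 0.6)^1 − 1) × 100% = 60.0%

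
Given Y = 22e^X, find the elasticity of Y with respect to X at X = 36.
Elasticity = 36

Elasticity = (dY/dX) · (X/Y)

dY/dX = 22·e^X
At X = 36: dY/dX = 22·e^36, Y = 22·e^36

Elasticity = (22·e^36) · (36 / (22·e^36)) = 36

Interpretation: for a small percentage change in X, the percentage change in Y is approximately 36.00 times as large.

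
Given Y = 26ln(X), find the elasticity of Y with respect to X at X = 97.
Elasticity = 1/ln(97) ≈ 0.2186

Elasticity = (dY/dX) · (X/Y)

dY/dX = 26/X
At X = 97: dY/dX = 26/97, Y = 26·ln(97)

Elasticity = (26/97) · (97 / (26·ln(97))) = 1/ln(97) ≈ 0.2186

Interpretation: for a small percentage change in X, the percentage change in Y is approximately 0.22 times as large.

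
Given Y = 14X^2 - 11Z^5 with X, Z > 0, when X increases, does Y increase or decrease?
Y increases

Taking the partial derivative:
∂Y/∂X = 28X

∂Y/∂X = 28X > 0 (assuming positive values)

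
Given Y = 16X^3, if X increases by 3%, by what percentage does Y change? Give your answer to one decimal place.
9.3%

For Y = 16X^3:
If X → X(1 + 0.03)
Then Y → Y · (1 + 0.03)^3
     ≈ Y · 1.0927

Percentage change = ((1 + 0.03)^3 − 1) × 100% ≈ 9.3%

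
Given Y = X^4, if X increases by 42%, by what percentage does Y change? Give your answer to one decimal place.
306.6%

For Y = X^4:
If X → X(1 + 0.42)
Then Y → Y · (1 + 0.42)^4
     ≈ Y · 4.0659

Percentage change = ((1 + 0.42)^4 − 1) × 100% ≈ 306.6%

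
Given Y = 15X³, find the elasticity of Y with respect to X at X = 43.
Elasticity = 3

Elasticity = (dY/dX) · (X/Y)

dY/dX = 45·X²
At X = 43: dY/dX = 83205, Y = 1192605

Elasticity = 83205 · (43 / 1192605) = 3

Interpretation: for a small percentage change in X, the percentage change in Y is approximately 3.00 times as large.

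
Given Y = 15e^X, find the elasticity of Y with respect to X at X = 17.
Elasticity = 17

Elasticity = (dY/dX) · (X/Y)

dY/dX = 15·e^X
At X = 17: dY/dX = 15·e^17, Y = 15·e^17

Elasticity = (15·e^17) · (17 / (15·e^17)) = 17

Interpretation: for a small percentage change in X, the percentage change in Y is approximately 17.00 times as large.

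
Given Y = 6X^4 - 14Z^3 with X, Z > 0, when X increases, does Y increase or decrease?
Y increases

Taking the partial derivative:
∂Y/∂X = 24X^3

∂Y/∂X = 24X^3 > 0 (assuming positive values)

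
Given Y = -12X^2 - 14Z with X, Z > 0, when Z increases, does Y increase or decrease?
Y decreases

Taking the partial derivative:
∂Y/∂Z = -14

∂Y/∂Z = -14 < 0 (assuming positive values)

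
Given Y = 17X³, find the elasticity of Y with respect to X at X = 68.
Elasticity = 3

Elasticity = (dY/dX) · (X/Y)

dY/dX = 51·X²
At X = 68: dY/dX = 235824, Y = 5345344

Elasticity = 235824 · (68 / 5345344) = 3

Interpretation: for a small percentage change in X, the percentage change in Y is approximately 3.00 times as large.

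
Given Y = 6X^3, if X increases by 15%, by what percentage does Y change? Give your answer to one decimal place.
52.1%

For Y = 6X^3:
If X → X(1 + 0.15)
Then Y → Y · (1 + 0.15)^3
     ≈ Y · 1.5209

Percentage change = ((1 + 0.15)^3 − 1) × 100% ≈ 52.1%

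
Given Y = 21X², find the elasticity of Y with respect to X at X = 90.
Elasticity = 2

Elasticity = (dY/dX) · (X/Y)

dY/dX = 42·X
At X = 90: dY/dX = 3780, Y = 170100

Elasticity = 3780 · (90 / 170100) = 2

Interpretation: for a small percentage change in X, the percentage change in Y is approximately 2.00 times as large.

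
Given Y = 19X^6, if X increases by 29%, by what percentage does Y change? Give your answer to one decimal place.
360.8%

For Y = 19X^6:
If X → X(1 + 0.29)
Then Y → Y · (1 + 0.29)^6
     ≈ Y · 4.6083

Percentage change = ((1 + 0.29)^6 − 1) × 100% ≈ 360.8%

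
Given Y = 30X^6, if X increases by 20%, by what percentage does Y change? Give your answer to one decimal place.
198.6%

For Y = 30X^6:
If X → X(1 + 0.2)
Then Y → Y · (1 + 0.2)^6
     ≈ Y · 2.9860

Percentage change = ((1 + 0.2)^6 − 1) × 100% ≈ 198.6%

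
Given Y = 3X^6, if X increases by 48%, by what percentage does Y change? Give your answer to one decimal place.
950.9%

For Y = 3X^6:
If X → X(1 + 0.48)
Then Y → Y · (1 + 0.48)^6
     ≈ Y · 10.5092

Percentage change = ((1 + 0.48)^6 − 1) × 100% ≈ 950.9%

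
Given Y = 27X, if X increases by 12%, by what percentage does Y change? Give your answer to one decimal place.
12.0%

For Y = 27X:
If X → X(1 + 0.12)
Then Y → Y · (1 + 0.12)^1
     = Y · 1.1200

Percentage change = ((1 + 0.12)^1 − 1) × 100% = 12.0%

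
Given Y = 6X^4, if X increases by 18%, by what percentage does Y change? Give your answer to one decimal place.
93.9%

For Y = 6X^4:
If X → X(1 + 0.18)
Then Y → Y · (1 + 0.18)^4
     ≈ Y · 1.9388

Percentage change = ((1 + 0.18)^4 − 1) × 100% ≈ 93.9%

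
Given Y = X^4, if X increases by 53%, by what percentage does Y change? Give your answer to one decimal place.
448.0%

For Y = X^4:
If X → X(1 + 0.53)
Then Y → Y · (1 + 0.53)^4
     ≈ Y · 5.4798

Percentage change = ((1 + 0.53)^4 − 1) × 100% ≈ 448.0%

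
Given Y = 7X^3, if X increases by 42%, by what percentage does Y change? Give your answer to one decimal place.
186.3%

For Y = 7X^3:
If X → X(1 + 0.42)
Then Y → Y · (1 + 0.42)^3
     ≈ Y · 2.8633

Percentage change = ((1 + 0.42)^3 − 1) × 100% ≈ 186.3%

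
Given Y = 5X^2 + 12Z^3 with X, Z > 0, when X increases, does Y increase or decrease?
Y increases

Taking the partial derivative:
∂Y/∂X = 10X

∂Y/∂X = 10X > 0 (assuming positive values)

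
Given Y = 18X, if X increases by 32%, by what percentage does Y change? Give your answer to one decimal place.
32.0%

For Y = 18X:
If X → X(1 + 0.32)
Then Y → Y · (1 + 0.32)^1
     = Y · 1.3200

Percentage change = ((1 + 0.32)^1 − 1) × 100% = 32.0%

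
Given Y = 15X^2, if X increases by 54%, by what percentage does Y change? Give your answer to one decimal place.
137.2%

For Y = 15X^2:
If X → X(1 + 0.54)
Then Y → Y · (1 + 0.54)^2
     = Y · 2.3716

Percentage change = ((1 + 0.54)^2 − 1) × 100% ≈ 137.2%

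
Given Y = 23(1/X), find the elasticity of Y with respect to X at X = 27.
Elasticity = -1

Elasticity = (dY/dX) · (X/Y)

dY/dX = -23/X²
At X = 27: dY/dX = -23/729, Y = 23/27

Elasticity = (-23/729) · (27 / (23/27)) = -1

Interpretation: for a small percentage change in X, the percentage change in Y is approximately -1.00 times as large.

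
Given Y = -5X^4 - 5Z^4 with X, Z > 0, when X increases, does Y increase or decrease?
Y decreases

Taking the partial derivative:
∂Y/∂X = -20X^3

∂Y/∂X = -20X^3 < 0 (assuming positive values)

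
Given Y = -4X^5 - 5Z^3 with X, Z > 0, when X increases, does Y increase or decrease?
Y decreases

Taking the partial derivative:
∂Y/∂X = -20X^4

∂Y/∂X = -20X^4 < 0 (assuming positive values)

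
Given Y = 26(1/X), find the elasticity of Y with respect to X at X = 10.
Elasticity = -1

Elasticity = (dY/dX) · (X/Y)

dY/dX = -26/X²
At X = 10: dY/dX = -13/50, Y = 13/5

Elasticity = (-13/50) · (10 / (13/5)) = -1

Interpretation: for a small percentage change in X, the percentage change in Y is approximately -1.00 times as large.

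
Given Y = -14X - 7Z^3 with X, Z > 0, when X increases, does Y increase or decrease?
Y decreases

Taking the partial derivative:
∂Y/∂X = -14

∂Y/∂X = -14 < 0 (assuming positive values)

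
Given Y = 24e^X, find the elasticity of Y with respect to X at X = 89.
Elasticity = 89

Elasticity = (dY/dX) · (X/Y)

dY/dX = 24·e^X
At X = 89: dY/dX = 24·e^89, Y = 24·e^89

Elasticity = (24·e^89) · (89 / (24·e^89)) = 89

Interpretation: for a small percentage change in X, the percentage change in Y is approximately 89.00 times as large.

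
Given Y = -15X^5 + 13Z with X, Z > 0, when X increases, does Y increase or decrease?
Y decreases

Taking the partial derivative:
∂Y/∂X = -75X^4

∂Y/∂X = -75X^4 < 0 (assuming positive values)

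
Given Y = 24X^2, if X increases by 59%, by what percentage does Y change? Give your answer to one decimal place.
152.8%

For Y = 24X^2:
If X → X(1 + 0.59)
Then Y → Y · (1 + 0.59)^2
     = Y · 2.5281

Percentage change = ((1 + 0.59)^2 − 1) × 100% ≈ 152.8%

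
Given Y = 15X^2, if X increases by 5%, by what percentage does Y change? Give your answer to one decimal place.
10.3%

For Y = 15X^2:
If X → X(1 + 0.05)
Then Y → Y · (1 + 0.05)^2
     = Y · 1.1025

Percentage change = ((1 + 0.05)^2 − 1) × 100% ≈ 10.3%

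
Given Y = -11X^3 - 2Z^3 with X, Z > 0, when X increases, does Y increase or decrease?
Y decreases

Taking the partial derivative:
∂Y/∂X = -33X^2

∂Y/∂X = -33X^2 < 0 (assuming positive values)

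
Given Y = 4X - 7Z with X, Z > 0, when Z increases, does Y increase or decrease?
Y decreases

Taking the partial derivative:
∂Y/∂Z = -7

∂Y/∂Z = -7 < 0 (assuming positive values)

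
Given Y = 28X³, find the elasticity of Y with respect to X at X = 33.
Elasticity = 3

Elasticity = (dY/dX) · (X/Y)

dY/dX = 84·X²
At X = 33: dY/dX = 91476, Y = 1006236

Elasticity = 91476 · (33 / 1006236) = 3

Interpretation: for a small percentage change in X, the percentage change in Y is approximately 3.00 times as large.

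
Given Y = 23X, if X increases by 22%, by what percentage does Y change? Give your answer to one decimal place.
22.0%

For Y = 23X:
If X → X(1 + 0.22)
Then Y → Y · (1 + 0.22)^1
     = Y · 1.2200

Percentage change = ((1 + 0.22)^1 − 1) × 100% = 22.0%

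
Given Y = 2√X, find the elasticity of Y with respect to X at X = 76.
Elasticity = 1/2

Elasticity = (dY/dX) · (X/Y)

dY/dX = 1/√X
At X = 76: dY/dX = √19/38, Y = 4·√19

Elasticity = (√19/38) · (76 / (4·√19)) = 1/2

Interpretation: for a small percentage change in X, the percentage change in Y is approximately 0.50 times as large.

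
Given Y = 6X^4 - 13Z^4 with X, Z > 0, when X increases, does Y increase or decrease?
Y increases

Taking the partial derivative:
∂Y/∂X = 24X^3

∂Y/∂X = 24X^3 > 0 (assuming positive values)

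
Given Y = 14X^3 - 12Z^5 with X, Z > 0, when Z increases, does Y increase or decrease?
Y decreases

Taking the partial derivative:
∂Y/∂Z = -60Z^4

∂Y/∂Z = -60Z^4 < 0 (assuming positive values)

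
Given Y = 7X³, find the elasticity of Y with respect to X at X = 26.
Elasticity = 3

Elasticity = (dY/dX) · (X/Y)

dY/dX = 21·X²
At X = 26: dY/dX = 14196, Y = 123032

Elasticity = 14196 · (26 / 123032) = 3

Interpretation: for a small percentage change in X, the percentage change in Y is approximately 3.00 times as large.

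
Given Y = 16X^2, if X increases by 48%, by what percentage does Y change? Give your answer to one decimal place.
119.0%

For Y = 16X^2:
If X → X(1 + 0.48)
Then Y → Y · (1 + 0.48)^2
     = Y · 2.1904

Percentage change = ((1 + 0.48)^2 − 1) × 100% ≈ 119.0%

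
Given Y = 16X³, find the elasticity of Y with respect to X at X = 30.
Elasticity = 3

Elasticity = (dY/dX) · (X/Y)

dY/dX = 48·X²
At X = 30: dY/dX = 43200, Y = 432000

Elasticity = 43200 · (30 / 432000) = 3

Interpretation: for a small percentage change in X, the percentage change in Y is approximately 3.00 times as large.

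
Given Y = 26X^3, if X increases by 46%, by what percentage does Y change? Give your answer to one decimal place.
211.2%

For Y = 26X^3:
If X → X(1 + 0.46)
Then Y → Y · (1 + 0.46)^3
     ≈ Y · 3.1121

Percentage change = ((1 + 0.46)^3 − 1) × 100% ≈ 211.2%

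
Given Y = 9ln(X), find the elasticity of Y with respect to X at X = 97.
Elasticity = 1/ln(97) ≈ 0.2186

Elasticity = (dY/dX) · (X/Y)

dY/dX = 9/X
At X = 97: dY/dX = 9/97, Y = 9·ln(97)

Elasticity = (9/97) · (97 / (9·ln(97))) = 1/ln(97) ≈ 0.2186

Interpretation: for a small percentage change in X, the percentage change in Y is approximately 0.22 times as large.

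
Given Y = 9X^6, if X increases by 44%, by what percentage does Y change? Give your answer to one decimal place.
791.6%

For Y = 9X^6:
If X → X(1 + 0.44)
Then Y → Y · (1 + 0.44)^6
     ≈ Y · 8.9161

Percentage change = ((1 + 0.44)^6 − 1) × 100% ≈ 791.6%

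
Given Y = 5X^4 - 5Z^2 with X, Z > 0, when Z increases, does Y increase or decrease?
Y decreases

Taking the partial derivative:
∂Y/∂Z = -10Z

∂Y/∂Z = -10Z < 0 (assuming positive values)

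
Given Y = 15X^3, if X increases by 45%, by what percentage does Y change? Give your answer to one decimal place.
204.9%

For Y = 15X^3:
If X → X(1 + 0.45)
Then Y → Y · (1 + 0.45)^3
     ≈ Y · 3.0486

Percentage change = ((1 + 0.45)^3 − 1) × 100% ≈ 204.9%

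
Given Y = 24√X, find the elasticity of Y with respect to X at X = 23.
Elasticity = 1/2

Elasticity = (dY/dX) · (X/Y)

dY/dX = 12/√X
At X = 23: dY/dX = 12·√23/23, Y = 24·√23

Elasticity = (12·√23/23) · (23 / (24·√23)) = 1/2

Interpretation: for a small percentage change in X, the percentage change in Y is approximately 0.50 times as large.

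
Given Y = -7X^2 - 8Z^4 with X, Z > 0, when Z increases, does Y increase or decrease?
Y decreases

Taking the partial derivative:
∂Y/∂Z = -32Z^3

∂Y/∂Z = -32Z^3 < 0 (assuming positive values)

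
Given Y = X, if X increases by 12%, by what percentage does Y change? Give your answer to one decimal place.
12.0%

For Y = X:
If X → X(1 + 0.12)
Then Y → Y · (1 + 0.12)^1
     = Y · 1.1200

Percentage change = ((1 + 0.12)^1 − 1) × 100% = 12.0%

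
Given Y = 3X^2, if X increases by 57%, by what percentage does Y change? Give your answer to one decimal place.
146.5%

For Y = 3X^2:
If X → X(1 + 0.57)
Then Y → Y · (1 + 0.57)^2
     = Y · 2.4649

Percentage change = ((1 + 0.57)^2 − 1) × 100% ≈ 146.5%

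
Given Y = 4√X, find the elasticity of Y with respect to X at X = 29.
Elasticity = 1/2

Elasticity = (dY/dX) · (X/Y)

dY/dX = 2/√X
At X = 29: dY/dX = 2·√29/29, Y = 4·√29

Elasticity = (2·√29/29) · (29 / (4·√29)) = 1/2

Interpretation: for a small percentage change in X, the percentage change in Y is approximately 0.50 times as large.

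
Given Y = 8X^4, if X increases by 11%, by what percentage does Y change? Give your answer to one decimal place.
51.8%

For Y = 8X^4:
If X → X(1 + 0.11)
Then Y → Y · (1 + 0.11)^4
     ≈ Y · 1.5181

Percentage change = ((1 + 0.11)^4 − 1) × 100% ≈ 51.8%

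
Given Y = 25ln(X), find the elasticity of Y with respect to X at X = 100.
Elasticity = 1/ln(100) ≈ 0.2171

Elasticity = (dY/dX) · (X/Y)

dY/dX = 25/X
At X = 100: dY/dX = 1/4, Y = 25·ln(100)

Elasticity = (1/4) · (100 / (25·ln(100))) = 1/ln(100) ≈ 0.2171

Interpretation: for a small percentage change in X, the percentage change in Y is approximately 0.22 times as large.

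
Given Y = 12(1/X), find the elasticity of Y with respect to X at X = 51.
Elasticity = -1

Elasticity = (dY/dX) · (X/Y)

dY/dX = -12/X²
At X = 51: dY/dX = -4/867, Y = 4/17

Elasticity = (-4/867) · (51 / (4/17)) = -1

Interpretation: for a small percentage change in X, the percentage change in Y is approximately -1.00 times as large.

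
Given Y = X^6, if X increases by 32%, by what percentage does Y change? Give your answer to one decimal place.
429.0%

For Y = X^6:
If X → X(1 + 0.32)
Then Y → Y · (1 + 0.32)^6
     ≈ Y · 5.2899

Percentage change = ((1 + 0.32)^6 − 1) × 100% ≈ 429.0%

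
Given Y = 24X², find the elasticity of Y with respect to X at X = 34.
Elasticity = 2

Elasticity = (dY/dX) · (X/Y)

dY/dX = 48·X
At X = 34: dY/dX = 1632, Y = 27744

Elasticity = 1632 · (34 / 27744) = 2

Interpretation: for a small percentage change in X, the percentage change in Y is approximately 2.00 times as large.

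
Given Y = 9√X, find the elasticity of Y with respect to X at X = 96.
Elasticity = 1/2

Elasticity = (dY/dX) · (X/Y)

dY/dX = 9/(2·√X)
At X = 96: dY/dX = 3·√6/16, Y = 36·√6

Elasticity = (3·√6/16) · (96 / (36·√6)) = 1/2

Interpretation: for a small percentage change in X, the percentage change in Y is approximately 0.50 times as large.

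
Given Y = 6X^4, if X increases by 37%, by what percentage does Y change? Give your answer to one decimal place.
252.3%

For Y = 6X^4:
If X → X(1 + 0.37)
Then Y → Y · (1 + 0.37)^4
     ≈ Y · 3.5228

Percentage change = ((1 + 0.37)^4 − 1) × 100% ≈ 252.3%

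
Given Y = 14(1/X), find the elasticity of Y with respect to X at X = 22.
Elasticity = -1

Elasticity = (dY/dX) · (X/Y)

dY/dX = -14/X²
At X = 22: dY/dX = -7/242, Y = 7/11

Elasticity = (-7/242) · (22 / (7/11)) = -1

Interpretation: for a small percentage change in X, the percentage change in Y is approximately -1.00 times as large.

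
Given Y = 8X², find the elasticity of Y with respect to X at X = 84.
Elasticity = 2

Elasticity = (dY/dX) · (X/Y)

dY/dX = 16·X
At X = 84: dY/dX = 1344, Y = 56448

Elasticity = 1344 · (84 / 56448) = 2

Interpretation: for a small percentage change in X, the percentage change in Y is approximately 2.00 times as large.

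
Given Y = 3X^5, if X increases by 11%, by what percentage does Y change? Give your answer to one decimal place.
68.5%

For Y = 3X^5:
If X → X(1 + 0.11)
Then Y → Y · (1 + 0.11)^5
     ≈ Y · 1.6851

Percentage change = ((1 + 0.11)^5 − 1) × 100% ≈ 68.5%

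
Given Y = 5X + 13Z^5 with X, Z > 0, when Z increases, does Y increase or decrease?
Y increases

Taking the partial derivative:
∂Y/∂Z = 65Z^4

∂Y/∂Z = 65Z^4 > 0 (assuming positive values)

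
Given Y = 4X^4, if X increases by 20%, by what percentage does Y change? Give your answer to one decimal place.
107.4%

For Y = 4X^4:
If X → X(1 + 0.2)
Then Y → Y · (1 + 0.2)^4
     = Y · 2.0736

Percentage change = ((1 + 0.2)^4 − 1) × 100% ≈ 107.4%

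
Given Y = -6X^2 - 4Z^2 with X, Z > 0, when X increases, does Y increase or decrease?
Y decreases

Taking the partial derivative:
∂Y/∂X = -12X

∂Y/∂X = -12X < 0 (assuming positive values)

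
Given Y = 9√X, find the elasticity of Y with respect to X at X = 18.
Elasticity = 1/2

Elasticity = (dY/dX) · (X/Y)

dY/dX = 9/(2·√X)
At X = 18: dY/dX = 3·√2/4, Y = 27·√2

Elasticity = (3·√2/4) · (18 / (27·√2)) = 1/2

Interpretation: for a small percentage change in X, the percentage change in Y is approximately 0.50 times as large.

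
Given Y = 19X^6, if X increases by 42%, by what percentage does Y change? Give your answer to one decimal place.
719.8%

For Y = 19X^6:
If X → X(1 + 0.42)
Then Y → Y · (1 + 0.42)^6
     ≈ Y · 8.1984

Percentage change = ((1 + 0.42)^6 − 1) × 100% ≈ 719.8%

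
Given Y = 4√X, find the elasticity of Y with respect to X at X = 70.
Elasticity = 1/2

Elasticity = (dY/dX) · (X/Y)

dY/dX = 2/√X
At X = 70: dY/dX = √70/35, Y = 4·√70

Elasticity = (√70/35) · (70 / (4·√70)) = 1/2

Interpretation: for a small percentage change in X, the percentage change in Y is approximately 0.50 times as large.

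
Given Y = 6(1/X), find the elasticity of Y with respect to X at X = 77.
Elasticity = -1

Elasticity = (dY/dX) · (X/Y)

dY/dX = -6/X²
At X = 77: dY/dX = -6/5929, Y = 6/77

Elasticity = (-6/5929) · (77 / (6/77)) = -1

Interpretation: for a small percentage change in X, the percentage change in Y is approximately -1.00 times as large.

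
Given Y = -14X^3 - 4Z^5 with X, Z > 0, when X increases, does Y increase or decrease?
Y decreases

Taking the partial derivative:
∂Y/∂X = -42X^2

∂Y/∂X = -42X^2 < 0 (assuming positive values)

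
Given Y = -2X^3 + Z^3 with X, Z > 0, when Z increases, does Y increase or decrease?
Y increases

Taking the partial derivative:
∂Y/∂Z = 3Z^2

∂Y/∂Z = 3Z^2 > 0 (assuming positive values)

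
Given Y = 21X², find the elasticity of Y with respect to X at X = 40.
Elasticity = 2

Elasticity = (dY/dX) · (X/Y)

dY/dX = 42·X
At X = 40: dY/dX = 1680, Y = 33600

Elasticity = 1680 · (40 / 33600) = 2

Interpretation: for a small percentage change in X, the percentage change in Y is approximately 2.00 times as large.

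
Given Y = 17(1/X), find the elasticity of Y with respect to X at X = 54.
Elasticity = -1

Elasticity = (dY/dX) · (X/Y)

dY/dX = -17/X²
At X = 54: dY/dX = -17/2916, Y = 17/54

Elasticity = (-17/2916) · (54 / (17/54)) = -1

Interpretation: for a small percentage change in X, the percentage change in Y is approximately -1.00 times as large.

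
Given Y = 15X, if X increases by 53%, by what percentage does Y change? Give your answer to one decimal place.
53.0%

For Y = 15X:
If X → X(1 + 0.53)
Then Y → Y · (1 + 0.53)^1
     = Y · 1.5300

Percentage change = ((1 + 0.53)^1 − 1) × 100% = 53.0%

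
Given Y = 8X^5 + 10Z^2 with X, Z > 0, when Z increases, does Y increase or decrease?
Y increases

Taking the partial derivative:
∂Y/∂Z = 20Z

∂Y/∂Z = 20Z > 0 (assuming positive values)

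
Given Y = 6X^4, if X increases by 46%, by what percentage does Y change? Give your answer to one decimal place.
354.4%

For Y = 6X^4:
If X → X(1 + 0.46)
Then Y → Y · (1 + 0.46)^4
     ≈ Y · 4.5437

Percentage change = ((1 + 0.46)^4 − 1) × 100% ≈ 354.4%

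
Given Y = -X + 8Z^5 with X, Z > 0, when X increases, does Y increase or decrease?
Y decreases

Taking the partial derivative:
∂Y/∂X = -1

∂Y/∂X = -1 < 0 (assuming positive values)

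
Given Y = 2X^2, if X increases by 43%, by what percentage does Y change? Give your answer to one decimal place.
104.5%

For Y = 2X^2:
If X → X(1 + 0.43)
Then Y → Y · (1 + 0.43)^2
     = Y · 2.0449

Percentage change = ((1 + 0.43)^2 − 1) × 100% ≈ 104.5%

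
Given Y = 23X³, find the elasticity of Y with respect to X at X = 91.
Elasticity = 3

Elasticity = (dY/dX) · (X/Y)

dY/dX = 69·X²
At X = 91: dY/dX = 571389, Y = 17332133

Elasticity = 571389 · (91 / 17332133) = 3

Interpretation: for a small percentage change in X, the percentage change in Y is approximately 3.00 times as large.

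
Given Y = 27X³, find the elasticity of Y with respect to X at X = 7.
Elasticity = 3

Elasticity = (dY/dX) · (X/Y)

dY/dX = 81·X²
At X = 7: dY/dX = 3969, Y = 9261

Elasticity = 3969 · (7 / 9261) = 3

Interpretation: for a small percentage change in X, the percentage change in Y is approximately 3.00 times as large.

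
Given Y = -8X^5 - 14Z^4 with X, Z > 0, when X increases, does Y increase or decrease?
Y decreases

Taking the partial derivative:
∂Y/∂X = -40X^4

∂Y/∂X = -40X^4 < 0 (assuming positive values)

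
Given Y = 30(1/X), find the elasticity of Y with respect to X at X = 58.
Elasticity = -1

Elasticity = (dY/dX) · (X/Y)

dY/dX = -30/X²
At X = 58: dY/dX = -15/1682, Y = 15/29

Elasticity = (-15/1682) · (58 / (15/29)) = -1

Interpretation: for a small percentage change in X, the percentage change in Y is approximately -1.00 times as large.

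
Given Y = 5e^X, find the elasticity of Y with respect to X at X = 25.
Elasticity = 25

Elasticity = (dY/dX) · (X/Y)

dY/dX = 5·e^X
At X = 25: dY/dX = 5·e^25, Y = 5·e^25

Elasticity = (5·e^25) · (25 / (5·e^25)) = 25

Interpretation: for a small percentage change in X, the percentage change in Y is approximately 25.00 times as large.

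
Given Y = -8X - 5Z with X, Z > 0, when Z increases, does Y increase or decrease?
Y decreases

Taking the partial derivative:
∂Y/∂Z = -5

∂Y/∂Z = -5 < 0 (assuming positive values)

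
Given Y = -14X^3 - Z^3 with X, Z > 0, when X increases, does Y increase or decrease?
Y decreases

Taking the partial derivative:
∂Y/∂X = -42X^2

∂Y/∂X = -42X^2 < 0 (assuming positive values)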